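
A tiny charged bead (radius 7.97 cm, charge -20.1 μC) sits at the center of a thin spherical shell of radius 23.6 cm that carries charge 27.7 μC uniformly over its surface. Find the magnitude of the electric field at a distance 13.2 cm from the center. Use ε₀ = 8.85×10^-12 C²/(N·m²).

Use a concentric Gaussian sphere at r = 13.2 cm (between the bodies, 7.97 cm < r < 23.6 cm).
Only the inner charge is enclosed; the outer shell contributes nothing inside itself. Q_enc = -20.1 μC = -2.01×10^-5 C.
Applying ∮E·dA = Q_enc/ε₀ with Φ = E(4πr²):
E = |Q_enc|/(4πε₀r²) = (2.01e-5)/(4π·8.85×10^-12·(0.132)²) = 1.04×10^7 N/C.

|E| ≈ 1.04e7 N/C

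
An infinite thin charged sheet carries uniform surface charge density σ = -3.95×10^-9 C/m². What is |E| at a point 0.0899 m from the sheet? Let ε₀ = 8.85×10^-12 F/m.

223 V/m

By planar symmetry E is perpendicular to the sheet and uniform; use a Gaussian pillbox with flat faces of area A on each side of the sheet.
Flux Φ = 2EA and Q_enc = σA, so 2EA = σA/ε₀ ⇒ E = |σ|/(2ε₀), independent of distance.
E = |σ|/(2ε₀) = (3.95×10^-9)/(2·8.85×10^-12) = 223 N/C.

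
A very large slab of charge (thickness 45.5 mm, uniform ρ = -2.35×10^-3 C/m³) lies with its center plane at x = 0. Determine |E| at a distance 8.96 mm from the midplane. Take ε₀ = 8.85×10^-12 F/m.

By symmetry E is perpendicular to the slab. A Gaussian pillbox from −8.96 mm to +8.96 mm (face area A) lies entirely within the slab.
Q_enc = ρ·(2x)·A and flux = 2EA, so 2EA = 2ρxA/ε₀ ⇒ E = |ρ|x/ε₀.
E = (2.35×10^-3)(0.00896)/(8.85×10^-12) = 2.38×10^6 N/C.

|E| ≈ 2.38×10^6 V/m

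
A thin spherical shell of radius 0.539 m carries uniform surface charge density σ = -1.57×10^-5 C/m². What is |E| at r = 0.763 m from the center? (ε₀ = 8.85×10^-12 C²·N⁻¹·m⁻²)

Use a concentric Gaussian sphere at r = 0.763 m (r > 0.539 m).
The entire shell is enclosed: Q_enc = σ·4πR² = (-1.57×10^-5)·4π·(0.539)² = -5.732×10^-5 C.
By Gauss's law, ∮E·dA = E·4πr² = Q_enc/ε₀.
E = |Q_enc|/(4πε₀r²) = (5.732×10^-5)/(4π·8.85×10^-12·(0.763)²) = 8.85×10^5 N/C.

E ≈ 8.85e5 N/C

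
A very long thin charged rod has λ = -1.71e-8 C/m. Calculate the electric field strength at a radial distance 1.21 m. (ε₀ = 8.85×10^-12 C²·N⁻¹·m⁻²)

By cylindrical symmetry E is radial; use a coaxial Gaussian cylinder of radius 1.21 m and length L.
Q_enc = λL, so λ_enc = -1.71e-8 C/m.
Applying ∮E·dA = Q_enc/ε₀ with the end caps contributing no flux:
E = |λ_enc|/(2πε₀r) = (1.71×10^-8)/(2π·8.85×10^-12·1.21) = 254 N/C.

254 V/m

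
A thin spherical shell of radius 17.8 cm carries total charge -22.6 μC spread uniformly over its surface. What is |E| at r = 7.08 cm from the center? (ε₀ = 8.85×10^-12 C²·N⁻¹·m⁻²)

E = 0

Use a concentric Gaussian sphere at r = 7.08 cm (inside the shell, r < 17.8 cm).
No charge lies within this surface, so Q_enc = 0 and Gauss's law gives E·4πr² = 0 ⇒ E = 0.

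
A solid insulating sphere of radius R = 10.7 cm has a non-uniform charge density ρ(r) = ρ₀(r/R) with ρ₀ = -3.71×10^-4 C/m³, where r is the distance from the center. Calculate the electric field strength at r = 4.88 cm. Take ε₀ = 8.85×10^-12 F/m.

Use a concentric Gaussian sphere at r = 4.88 cm (r < R).
Q_enc = ∫₀^r ρ(r')·4πr'² dr' = (4πρ₀/R) ∫₀^r r'^3 dr' = 4πρ₀ r^4/(4·R) = -6.178e-8 C.
Applying ∮E·dA = Q_enc/ε₀ with Φ = E(4πr²):
E = |Q_enc|/(4πε₀r²) = (6.178e-8)/(4π·8.85×10^-12·(0.0488)²) = 2.33×10^5 N/C.

E = 2.33×10^5 V/m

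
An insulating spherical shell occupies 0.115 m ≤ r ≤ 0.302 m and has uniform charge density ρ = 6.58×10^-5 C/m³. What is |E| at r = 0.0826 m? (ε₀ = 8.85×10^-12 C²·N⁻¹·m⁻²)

Symmetry ⇒ E = E(r) r̂. Gaussian sphere of radius r = 0.0826 m (r < 0.115 m, inside the empty cavity).
No charge is enclosed, so by Gauss's law E·4πr² = 0 ⇒ E = 0.

E = 0 (no enclosed charge)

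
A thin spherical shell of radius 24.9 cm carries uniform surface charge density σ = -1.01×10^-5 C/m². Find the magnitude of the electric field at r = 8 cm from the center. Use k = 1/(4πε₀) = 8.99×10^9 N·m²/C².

Symmetry ⇒ E = E(r) r̂. Gaussian sphere of radius r = 8 cm (inside the shell, r < 24.9 cm).
No charge lies within this surface, so Q_enc = 0 and Gauss's law gives E·4πr² = 0 ⇒ E = 0.

E = 0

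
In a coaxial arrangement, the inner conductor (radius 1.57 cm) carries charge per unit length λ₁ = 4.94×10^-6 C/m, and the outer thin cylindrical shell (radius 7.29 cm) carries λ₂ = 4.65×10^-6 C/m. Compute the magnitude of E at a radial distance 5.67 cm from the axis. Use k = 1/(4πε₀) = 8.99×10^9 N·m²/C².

|E| = 1.57×10^6 N/C

Coaxial Gaussian cylinder, radius r = 5.67 cm, length L (between the conductors, 1.57 cm < r < 7.29 cm).
The shell at 7.29 cm lies outside the Gaussian surface, so λ_enc = λ₁ = 4.94e-6 C/m.
By Gauss's law (flux through the curved wall only), E·2πrL = λ_enc L/ε₀.
E = 2k|λ_enc|/r = 2(8.99×10^9)(4.94e-6)/(0.0567) = 1.57×10^6 N/C.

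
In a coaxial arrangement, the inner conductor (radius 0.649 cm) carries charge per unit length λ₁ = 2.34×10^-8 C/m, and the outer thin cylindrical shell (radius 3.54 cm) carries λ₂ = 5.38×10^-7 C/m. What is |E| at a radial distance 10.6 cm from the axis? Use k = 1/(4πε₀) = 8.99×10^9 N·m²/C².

Choose a coaxial cylinder of radius r = 10.6 cm (arbitrary length L) as the Gaussian surface (r > 3.54 cm, enclosing both).
λ_enc = λ₁ + λ₂ = (2.34×10^-8) + (5.38e-7) = 5.614×10^-7 C/m.
By Gauss's law (flux through the curved wall only), E·2πrL = λ_enc L/ε₀.
E = 2k|λ_enc|/r = 2(8.99×10^9)(5.614×10^-7)/(0.106) = 9.52×10^4 N/C.

E ≈ 9.52×10^4 V/m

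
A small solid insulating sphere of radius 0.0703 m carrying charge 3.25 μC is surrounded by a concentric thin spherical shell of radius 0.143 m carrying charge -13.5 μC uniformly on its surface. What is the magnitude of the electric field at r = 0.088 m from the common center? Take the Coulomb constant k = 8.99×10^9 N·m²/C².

Symmetry ⇒ E = E(r) r̂. Gaussian sphere of radius r = 0.088 m (between the bodies, 0.0703 m < r < 0.143 m).
Only the inner charge is enclosed; the outer shell contributes nothing inside itself. Q_enc = 3.25 μC = 3.25×10^-6 C.
By Gauss's law, ∮E·dA = E·4πr² = Q_enc/ε₀.
E = k|Q_enc|/r² = (8.99×10^9)(3.25e-6)/(0.088)² = 3.77×10^6 N/C.

E ≈ 3.77×10^6 N/C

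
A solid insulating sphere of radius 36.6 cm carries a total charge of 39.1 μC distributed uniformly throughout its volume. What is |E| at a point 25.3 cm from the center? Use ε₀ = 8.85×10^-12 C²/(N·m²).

E = 1.81×10^6 N/C

Take a concentric spherical Gaussian surface of radius r = 25.3 cm (r < R).
Only the charge within r is enclosed: Q_enc = Q·(r/R)³ = (39.1 μC)·(25.3 cm/36.6 cm)³ = 1.292×10^-5 C.
Gauss's law: E·4πr² = Q_enc/ε₀.
E = |Q_enc|/(4πε₀r²) = (1.292×10^-5)/(4π·8.85×10^-12·(0.253)²) = 1.81×10^6 N/C.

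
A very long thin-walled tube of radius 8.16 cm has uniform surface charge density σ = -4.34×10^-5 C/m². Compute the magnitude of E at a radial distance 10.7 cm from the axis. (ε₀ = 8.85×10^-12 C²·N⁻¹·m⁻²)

By cylindrical symmetry E is radial; use a coaxial Gaussian cylinder of radius 10.7 cm and length L (r > 8.16 cm).
The whole shell is enclosed: λ_enc = σ·2πR = (-4.34×10^-5)·2π·(0.0816) = -2.225e-5 C/m.
Since E is radial and uniform over the curved surface, Φ = E·2πrL = Q_enc/ε₀ = λ_enc L/ε₀.
E = |λ_enc|/(2πε₀r) = (2.225×10^-5)/(2π·8.85×10^-12·0.107) = 3.74×10^6 N/C.

E ≈ 3.74×10^6 V/m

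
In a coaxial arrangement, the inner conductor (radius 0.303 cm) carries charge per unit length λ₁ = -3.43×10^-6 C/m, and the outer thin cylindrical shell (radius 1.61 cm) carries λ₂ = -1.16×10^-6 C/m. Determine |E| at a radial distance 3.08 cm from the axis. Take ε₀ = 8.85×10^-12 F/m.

Coaxial Gaussian cylinder, radius r = 3.08 cm, length L (r > 1.61 cm, enclosing both).
λ_enc = λ₁ + λ₂ = (-3.43×10^-6) + (-1.16×10^-6) = -4.59×10^-6 C/m.
Gauss's law: E·2πrL = λ_enc L/ε₀.
E = |λ_enc|/(2πε₀r) = (4.59e-6)/(2π·8.85×10^-12·0.0308) = 2.68e6 N/C.

E = 2.68×10^6 V/m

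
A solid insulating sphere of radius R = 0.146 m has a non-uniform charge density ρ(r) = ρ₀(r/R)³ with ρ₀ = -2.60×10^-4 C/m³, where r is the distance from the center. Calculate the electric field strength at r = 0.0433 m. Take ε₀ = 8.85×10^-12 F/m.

Take a concentric spherical Gaussian surface of radius r = 0.0433 m (r < R).
Integrate the density: Q_enc = 4π ∫₀^r ρ₀(r'/R)^3 r'² dr' = 4πρ₀ r^6/(6·R³) = -1.153×10^-9 C.
Gauss's law: E·4πr² = Q_enc/ε₀.
E = |Q_enc|/(4πε₀r²) = (1.153×10^-9)/(4π·8.85×10^-12·(0.0433)²) = 5.53×10^3 N/C.

|E| ≈ 5.53×10^3 N/C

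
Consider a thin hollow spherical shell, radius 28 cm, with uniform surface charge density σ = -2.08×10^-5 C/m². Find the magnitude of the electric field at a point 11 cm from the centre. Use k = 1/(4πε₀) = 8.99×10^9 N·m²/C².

E = 0 (no enclosed charge)

By spherical symmetry E is radial; choose a Gaussian sphere of radius r = 11 cm (inside the shell, r < 28 cm).
All the charge is outside the Gaussian surface: Q_enc = 0, hence E = 0 everywhere inside the shell.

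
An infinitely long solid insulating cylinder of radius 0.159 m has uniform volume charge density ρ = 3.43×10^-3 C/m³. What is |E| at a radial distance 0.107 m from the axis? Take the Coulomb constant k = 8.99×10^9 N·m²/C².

By cylindrical symmetry E is radial; use a coaxial Gaussian cylinder of radius 0.107 m and length L (r < R).
Charge inside radius r per length L is ρ·πr²·L, so λ_enc = ρπr² = 1.234e-4 C/m.
By Gauss's law (flux through the curved wall only), E·2πrL = λ_enc L/ε₀.
E = 2k|λ_enc|/r = 2(8.99×10^9)(1.234e-4)/(0.107) = 2.07×10^7 N/C.

2.07×10^7 N/C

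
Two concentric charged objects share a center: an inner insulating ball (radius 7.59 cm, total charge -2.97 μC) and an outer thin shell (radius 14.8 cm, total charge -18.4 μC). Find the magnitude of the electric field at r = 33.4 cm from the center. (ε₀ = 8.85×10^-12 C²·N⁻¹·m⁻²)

By spherical symmetry E is radial; choose a Gaussian sphere of radius r = 33.4 cm (r > 14.8 cm, enclosing both).
Q_enc = (-2.97 μC) + (-18.4 μC) = -2.137e-5 C.
By Gauss's law, ∮E·dA = E·4πr² = Q_enc/ε₀.
E = |Q_enc|/(4πε₀r²) = (2.137e-5)/(4π·8.85×10^-12·(0.334)²) = 1.72×10^6 N/C.

E = 1.72×10^6 N/C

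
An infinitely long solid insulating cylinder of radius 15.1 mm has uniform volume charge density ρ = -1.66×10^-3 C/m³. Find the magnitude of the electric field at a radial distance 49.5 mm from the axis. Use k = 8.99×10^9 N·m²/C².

By cylindrical symmetry E is radial; use a coaxial Gaussian cylinder of radius 49.5 mm and length L (r > 15.1 mm, full cross-section enclosed).
λ_enc = ρ·πR² = (-1.66e-3)π(0.0151)² = -1.189e-6 C/m.
Gauss's law: E·2πrL = λ_enc L/ε₀.
E = 2k|λ_enc|/r = 2(8.99×10^9)(1.189×10^-6)/(0.0495) = 4.32e5 N/C.

|E| = 4.32e5 N/C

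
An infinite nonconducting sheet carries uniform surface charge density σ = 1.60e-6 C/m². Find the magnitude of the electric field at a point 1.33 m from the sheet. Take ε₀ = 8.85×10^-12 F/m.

9.04×10^4 V/m

By planar symmetry E is perpendicular to the sheet and uniform; use a Gaussian pillbox with flat faces of area A on each side of the sheet.
Only the two end caps contribute flux: Φ = 2EA. With Q_enc = σA, Gauss's law gives E = |σ|/(2ε₀).
E = |σ|/(2ε₀) = (1.60×10^-6)/(2·8.85×10^-12) = 9.04×10^4 N/C.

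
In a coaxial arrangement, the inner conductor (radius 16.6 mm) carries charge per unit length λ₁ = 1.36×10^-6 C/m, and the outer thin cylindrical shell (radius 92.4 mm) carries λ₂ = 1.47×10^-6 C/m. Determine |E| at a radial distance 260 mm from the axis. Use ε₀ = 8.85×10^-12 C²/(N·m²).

E = 1.96e5 V/m

By cylindrical symmetry E is radial; use a coaxial Gaussian cylinder of radius 260 mm and length L (r > 92.4 mm, enclosing both).
λ_enc = λ₁ + λ₂ = (1.36×10^-6) + (1.47e-6) = 2.83×10^-6 C/m.
Applying ∮E·dA = Q_enc/ε₀ with the end caps contributing no flux:
E = |λ_enc|/(2πε₀r) = (2.83×10^-6)/(2π·8.85×10^-12·0.26) = 1.96e5 N/C.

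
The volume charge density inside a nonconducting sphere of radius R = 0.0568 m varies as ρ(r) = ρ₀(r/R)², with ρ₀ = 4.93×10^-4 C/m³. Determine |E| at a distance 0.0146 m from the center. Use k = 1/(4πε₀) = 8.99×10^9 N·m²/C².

|E| = 1.07e4 V/m

By spherical symmetry E is radial; choose a Gaussian sphere of radius r = 0.0146 m (r < R).
Integrate the density: Q_enc = 4π ∫₀^r ρ₀(r'/R)^2 r'² dr' = 4πρ₀ r^5/(5·R²) = 2.548×10^-10 C.
By Gauss's law, ∮E·dA = E·4πr² = Q_enc/ε₀.
E = k|Q_enc|/r² = (8.99×10^9)(2.548×10^-10)/(0.0146)² = 1.07×10^4 N/C.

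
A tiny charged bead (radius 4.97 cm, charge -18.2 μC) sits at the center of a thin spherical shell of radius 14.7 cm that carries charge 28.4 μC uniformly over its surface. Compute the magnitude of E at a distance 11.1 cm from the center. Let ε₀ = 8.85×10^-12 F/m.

Symmetry ⇒ E = E(r) r̂. Gaussian sphere of radius r = 11.1 cm (between the bodies, 4.97 cm < r < 14.7 cm).
Only the inner charge is enclosed; the outer shell contributes nothing inside itself. Q_enc = -18.2 μC = -1.82×10^-5 C.
Applying ∮E·dA = Q_enc/ε₀ with Φ = E(4πr²):
E = |Q_enc|/(4πε₀r²) = (1.82e-5)/(4π·8.85×10^-12·(0.111)²) = 1.33×10^7 N/C.

|E| ≈ 1.33×10^7 N/C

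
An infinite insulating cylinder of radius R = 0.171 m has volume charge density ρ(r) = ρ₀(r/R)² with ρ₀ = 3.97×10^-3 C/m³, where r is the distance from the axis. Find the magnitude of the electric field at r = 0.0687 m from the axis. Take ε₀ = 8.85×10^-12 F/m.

E = 1.24e6 V/m

Take a coaxial cylindrical Gaussian surface of radius r = 0.0687 m and length L (r < R).
λ_enc = ∫₀^r ρ(r')·2πr' dr' = (2πρ₀/R²)·r^4/4 = 4.751×10^-6 C/m.
By Gauss's law (flux through the curved wall only), E·2πrL = λ_enc L/ε₀.
E = |λ_enc|/(2πε₀r) = (4.751×10^-6)/(2π·8.85×10^-12·0.0687) = 1.24e6 N/C.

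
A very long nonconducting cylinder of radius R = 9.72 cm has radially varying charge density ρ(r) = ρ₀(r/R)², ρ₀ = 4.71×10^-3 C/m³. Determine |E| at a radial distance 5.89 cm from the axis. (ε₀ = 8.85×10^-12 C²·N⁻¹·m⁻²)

E ≈ 2.88e6 N/C

Coaxial Gaussian cylinder, radius r = 5.89 cm, length L (r < R).
Integrating ρ over the cross-section to radius r: λ_enc = (2πρ₀/R²) ∫₀^r r'^3 dr' = 2πρ₀ r^4/(4·R²) = 9.425×10^-6 C/m.
Since E is radial and uniform over the curved surface, Φ = E·2πrL = Q_enc/ε₀ = λ_enc L/ε₀.
E = |λ_enc|/(2πε₀r) = (9.425e-6)/(2π·8.85×10^-12·0.0589) = 2.88e6 N/C.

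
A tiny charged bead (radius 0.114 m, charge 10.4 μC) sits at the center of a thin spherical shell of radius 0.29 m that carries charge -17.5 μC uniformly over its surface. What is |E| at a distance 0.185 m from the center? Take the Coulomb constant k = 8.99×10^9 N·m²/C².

|E| ≈ 2.73×10^6 N/C

By spherical symmetry E is radial; choose a Gaussian sphere of radius r = 0.185 m (between the bodies, 0.114 m < r < 0.29 m).
The shell at 0.29 m lies outside the Gaussian surface, so Q_enc = 10.4 μC = 1.04×10^-5 C.
Gauss's law: E·4πr² = Q_enc/ε₀.
E = k|Q_enc|/r² = (8.99×10^9)(1.04×10^-5)/(0.185)² = 2.73×10^6 N/C.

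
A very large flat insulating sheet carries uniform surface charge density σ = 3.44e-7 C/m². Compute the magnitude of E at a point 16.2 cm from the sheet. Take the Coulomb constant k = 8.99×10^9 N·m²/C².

|E| = 1.94×10^4 N/C

The symmetry is planar: E is normal to the sheet and the same magnitude on both sides. Take a pillbox straddling the sheet with end-cap area A.
Only the two end caps contribute flux: Φ = 2EA. With Q_enc = σA, Gauss's law gives E = |σ|/(2ε₀).
E = 2πk|σ| = 2π(8.99×10^9)(3.44e-7) = 1.94×10^4 N/C.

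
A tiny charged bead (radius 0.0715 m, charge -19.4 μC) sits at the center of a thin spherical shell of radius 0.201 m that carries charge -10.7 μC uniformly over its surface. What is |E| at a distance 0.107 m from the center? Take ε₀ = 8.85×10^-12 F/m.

Use a concentric Gaussian sphere at r = 0.107 m (between the bodies, 0.0715 m < r < 0.201 m).
Only the inner charge is enclosed; the outer shell contributes nothing inside itself. Q_enc = -19.4 μC = -1.94e-5 C.
Applying ∮E·dA = Q_enc/ε₀ with Φ = E(4πr²):
E = |Q_enc|/(4πε₀r²) = (1.94e-5)/(4π·8.85×10^-12·(0.107)²) = 1.52×10^7 N/C.

|E| = 1.52e7 N/C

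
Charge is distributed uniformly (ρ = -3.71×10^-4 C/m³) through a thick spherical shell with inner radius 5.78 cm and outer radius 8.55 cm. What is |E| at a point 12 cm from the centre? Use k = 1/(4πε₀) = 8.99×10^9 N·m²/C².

By spherical symmetry E is radial; choose a Gaussian sphere of radius r = 12 cm (r > 8.55 cm, enclosing the whole shell).
Q_enc = ρ·(4π/3)(b³ − a³) = (-3.71×10^-4)·(4π/3)·((0.0855)³ − (0.0578)³) = -6.712×10^-7 C.
Since E is radial and uniform over the Gaussian sphere, Φ = E·4πr² = Q_enc/ε₀.
E = k|Q_enc|/r² = (8.99×10^9)(6.712×10^-7)/(0.12)² = 4.19×10^5 N/C.

E ≈ 4.19e5 N/C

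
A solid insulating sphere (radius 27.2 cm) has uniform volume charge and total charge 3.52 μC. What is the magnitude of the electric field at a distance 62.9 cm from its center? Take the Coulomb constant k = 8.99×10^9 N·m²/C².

E = 8.00×10^4 N/C

By spherical symmetry E is radial; choose a Gaussian sphere of radius r = 62.9 cm (r > R, so the entire charge is enclosed).
Q_enc = 3.52 μC = 3.52×10^-6 C.
Since E is radial and uniform over the Gaussian sphere, Φ = E·4πr² = Q_enc/ε₀.
E = k|Q_enc|/r² = (8.99×10^9)(3.52×10^-6)/(0.629)² = 8.00×10^4 N/C.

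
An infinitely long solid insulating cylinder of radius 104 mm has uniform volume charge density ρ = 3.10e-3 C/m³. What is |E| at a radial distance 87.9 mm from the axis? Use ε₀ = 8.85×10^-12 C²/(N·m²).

|E| = 1.54×10^7 V/m

Coaxial Gaussian cylinder, radius r = 87.9 mm, length L (r < R).
Charge inside radius r per length L is ρ·πr²·L, so λ_enc = ρπr² = 7.525e-5 C/m.
Gauss's law: E·2πrL = λ_enc L/ε₀.
E = |λ_enc|/(2πε₀r) = (7.525×10^-5)/(2π·8.85×10^-12·0.0879) = 1.54×10^7 N/C.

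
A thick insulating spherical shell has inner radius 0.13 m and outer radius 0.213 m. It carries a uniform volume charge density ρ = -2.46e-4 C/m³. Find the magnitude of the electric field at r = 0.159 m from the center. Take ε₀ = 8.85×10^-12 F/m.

By spherical symmetry E is radial; choose a Gaussian sphere of radius r = 0.159 m (within the shell material, 0.13 m < r < 0.213 m).
Only the shell between 0.13 m and r is enclosed: Q_enc = ρ·(4π/3)(r³ − a³) = (-2.46e-4)·(4π/3)·((0.159)³ − (0.13)³) = -1.878×10^-6 C.
Gauss's law: E·4πr² = Q_enc/ε₀.
E = |Q_enc|/(4πε₀r²) = (1.878×10^-6)/(4π·8.85×10^-12·(0.159)²) = 6.68×10^5 N/C.

6.68×10^5 N/C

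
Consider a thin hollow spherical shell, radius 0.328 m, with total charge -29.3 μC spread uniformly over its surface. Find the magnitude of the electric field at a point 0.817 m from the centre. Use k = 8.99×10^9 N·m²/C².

Symmetry ⇒ E = E(r) r̂. Gaussian sphere of radius r = 0.817 m (r > 0.328 m).
The entire shell is enclosed: Q_enc = -2.93e-5 C.
Gauss's law: E·4πr² = Q_enc/ε₀.
E = k|Q_enc|/r² = (8.99×10^9)(2.93×10^-5)/(0.817)² = 3.95×10^5 N/C.

E = 3.95×10^5 N/C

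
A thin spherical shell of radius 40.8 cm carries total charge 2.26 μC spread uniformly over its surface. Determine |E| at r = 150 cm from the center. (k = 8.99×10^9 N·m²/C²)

Take a concentric spherical Gaussian surface of radius r = 150 cm (r > 40.8 cm).
The entire shell is enclosed: Q_enc = 2.26×10^-6 C.
By Gauss's law, ∮E·dA = E·4πr² = Q_enc/ε₀.
E = k|Q_enc|/r² = (8.99×10^9)(2.26e-6)/(1.5)² = 9.03×10^3 N/C.

E ≈ 9.03e3 V/m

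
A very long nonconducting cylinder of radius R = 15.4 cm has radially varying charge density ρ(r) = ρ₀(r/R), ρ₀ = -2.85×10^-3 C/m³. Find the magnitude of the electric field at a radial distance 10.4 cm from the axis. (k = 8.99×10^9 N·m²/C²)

Coaxial Gaussian cylinder, radius r = 10.4 cm, length L (r < R).
λ_enc = ∫₀^r ρ(r')·2πr' dr' = (2πρ₀/R)·r^3/3 = -4.36×10^-5 C/m.
By Gauss's law (flux through the curved wall only), E·2πrL = λ_enc L/ε₀.
E = 2k|λ_enc|/r = 2(8.99×10^9)(4.36e-5)/(0.104) = 7.54×10^6 N/C.

|E| ≈ 7.54e6 V/m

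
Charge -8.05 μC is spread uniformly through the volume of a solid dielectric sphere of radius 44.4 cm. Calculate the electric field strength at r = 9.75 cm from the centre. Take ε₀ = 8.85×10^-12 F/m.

E = 8.06e4 V/m

By spherical symmetry E is radial; choose a Gaussian sphere of radius r = 9.75 cm (r < R).
For a uniform sphere the enclosed fraction is (r/R)³, so Q_enc = (-8.05 μC)(0.0975/0.444)³ = -8.524×10^-8 C.
Since E is radial and uniform over the Gaussian sphere, Φ = E·4πr² = Q_enc/ε₀.
E = |Q_enc|/(4πε₀r²) = (8.524×10^-8)/(4π·8.85×10^-12·(0.0975)²) = 8.06×10^4 N/C.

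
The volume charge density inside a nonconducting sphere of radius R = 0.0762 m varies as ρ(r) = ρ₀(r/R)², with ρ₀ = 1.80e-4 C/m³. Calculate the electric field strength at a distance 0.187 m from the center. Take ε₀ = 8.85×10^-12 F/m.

Use a concentric Gaussian sphere at r = 0.187 m (r > R, all charge enclosed).
Q_enc = 4π ∫₀^R ρ₀(r'/R)^2 r'² dr' = 4πρ₀R³/5 = 2.002×10^-7 C.
Gauss's law: E·4πr² = Q_enc/ε₀.
E = |Q_enc|/(4πε₀r²) = (2.002×10^-7)/(4π·8.85×10^-12·(0.187)²) = 5.15e4 N/C.

E ≈ 5.15e4 V/m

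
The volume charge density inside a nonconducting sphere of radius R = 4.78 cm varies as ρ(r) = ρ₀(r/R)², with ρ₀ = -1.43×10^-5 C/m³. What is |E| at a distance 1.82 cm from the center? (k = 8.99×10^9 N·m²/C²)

Symmetry ⇒ E = E(r) r̂. Gaussian sphere of radius r = 1.82 cm (r < R).
Integrate the density: Q_enc = 4π ∫₀^r ρ₀(r'/R)^2 r'² dr' = 4πρ₀ r^5/(5·R²) = -3.141×10^-11 C.
Applying ∮E·dA = Q_enc/ε₀ with Φ = E(4πr²):
E = k|Q_enc|/r² = (8.99×10^9)(3.141×10^-11)/(0.0182)² = 852 N/C.

852 V/m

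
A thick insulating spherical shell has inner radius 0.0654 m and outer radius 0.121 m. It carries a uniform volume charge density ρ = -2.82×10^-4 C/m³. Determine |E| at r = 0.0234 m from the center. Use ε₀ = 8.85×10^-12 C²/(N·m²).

E = 0

Use a concentric Gaussian sphere at r = 0.0234 m (r < 0.0654 m, inside the empty cavity).
Q_enc = 0 (all charge lies at larger r); Gauss's law gives E = 0.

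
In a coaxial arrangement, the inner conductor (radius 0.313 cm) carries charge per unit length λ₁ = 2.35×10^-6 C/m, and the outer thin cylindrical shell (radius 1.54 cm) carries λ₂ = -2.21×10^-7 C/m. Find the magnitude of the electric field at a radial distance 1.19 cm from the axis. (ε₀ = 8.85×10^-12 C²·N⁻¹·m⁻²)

E = 3.55×10^6 N/C

By cylindrical symmetry E is radial; use a coaxial Gaussian cylinder of radius 1.19 cm and length L (between the conductors, 0.313 cm < r < 1.54 cm).
Only the inner wire is enclosed; the outer shell contributes nothing inside itself. λ_enc = λ₁ = 2.35×10^-6 C/m.
Since E is radial and uniform over the curved surface, Φ = E·2πrL = Q_enc/ε₀ = λ_enc L/ε₀.
E = |λ_enc|/(2πε₀r) = (2.35e-6)/(2π·8.85×10^-12·0.0119) = 3.55×10^6 N/C.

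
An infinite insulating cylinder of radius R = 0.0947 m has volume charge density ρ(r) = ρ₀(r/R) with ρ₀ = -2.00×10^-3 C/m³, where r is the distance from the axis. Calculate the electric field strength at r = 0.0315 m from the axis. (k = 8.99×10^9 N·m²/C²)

Take a coaxial cylindrical Gaussian surface of radius r = 0.0315 m and length L (r < R).
Integrating ρ over the cross-section to radius r: λ_enc = (2πρ₀/R) ∫₀^r r'^2 dr' = 2πρ₀ r^3/(3·R) = -1.383e-6 C/m.
Applying ∮E·dA = Q_enc/ε₀ with the end caps contributing no flux:
E = 2k|λ_enc|/r = 2(8.99×10^9)(1.383e-6)/(0.0315) = 7.89×10^5 N/C.

|E| = 7.89×10^5 V/m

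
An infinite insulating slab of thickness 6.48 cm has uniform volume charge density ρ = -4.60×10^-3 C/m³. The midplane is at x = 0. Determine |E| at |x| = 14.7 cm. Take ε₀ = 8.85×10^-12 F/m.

1.68×10^7 N/C

The point |x| = 14.7 cm lies outside the slab (half-thickness 0.0324 m). A symmetric pillbox spanning the full slab encloses Q_enc = ρ·d·A.
Flux = 2EA ⇒ E = |ρ|d/(2ε₀), independent of distance outside.
E = (4.60e-3)(0.0648)/(2·8.85×10^-12) = 1.68e7 N/C.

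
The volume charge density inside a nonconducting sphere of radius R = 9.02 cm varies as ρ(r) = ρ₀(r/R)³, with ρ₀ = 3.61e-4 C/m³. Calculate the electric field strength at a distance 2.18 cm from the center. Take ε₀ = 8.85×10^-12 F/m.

|E| ≈ 2.09×10^3 N/C

Take a concentric spherical Gaussian surface of radius r = 2.18 cm (r < R).
Q_enc = ∫₀^r ρ(r')·4πr'² dr' = (4πρ₀/R³) ∫₀^r r'^5 dr' = 4πρ₀ r^6/(6·R³) = 1.106×10^-10 C.
Applying ∮E·dA = Q_enc/ε₀ with Φ = E(4πr²):
E = |Q_enc|/(4πε₀r²) = (1.106×10^-10)/(4π·8.85×10^-12·(0.0218)²) = 2.09×10^3 N/C.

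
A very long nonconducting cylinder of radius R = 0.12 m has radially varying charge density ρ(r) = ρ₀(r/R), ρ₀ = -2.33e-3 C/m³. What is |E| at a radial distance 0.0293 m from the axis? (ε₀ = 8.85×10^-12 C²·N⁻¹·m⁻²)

Choose a coaxial cylinder of radius r = 0.0293 m (arbitrary length L) as the Gaussian surface (r < R).
λ_enc = ∫₀^r ρ(r')·2πr' dr' = (2πρ₀/R)·r^3/3 = -1.023e-6 C/m.
Applying ∮E·dA = Q_enc/ε₀ with the end caps contributing no flux:
E = |λ_enc|/(2πε₀r) = (1.023×10^-6)/(2π·8.85×10^-12·0.0293) = 6.28e5 N/C.

E = 6.28×10^5 V/m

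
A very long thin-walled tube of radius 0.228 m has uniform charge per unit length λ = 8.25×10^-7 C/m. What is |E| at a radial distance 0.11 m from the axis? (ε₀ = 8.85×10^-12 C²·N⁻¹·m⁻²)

Take a coaxial cylindrical Gaussian surface of radius r = 0.11 m and length L (r < 0.228 m, inside the shell).
All the surface charge lies outside this cylinder: Q_enc = 0, hence E = 0.

|E| = 0 N/C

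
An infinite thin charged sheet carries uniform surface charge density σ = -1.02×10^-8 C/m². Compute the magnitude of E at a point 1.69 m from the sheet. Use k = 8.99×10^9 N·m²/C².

E ≈ 576 V/m

The symmetry is planar: E is normal to the sheet and the same magnitude on both sides. Take a pillbox straddling the sheet with end-cap area A.
Only the two end caps contribute flux: Φ = 2EA. With Q_enc = σA, Gauss's law gives E = |σ|/(2ε₀).
E = 2πk|σ| = 2π(8.99×10^9)(1.02×10^-8) = 576 N/C.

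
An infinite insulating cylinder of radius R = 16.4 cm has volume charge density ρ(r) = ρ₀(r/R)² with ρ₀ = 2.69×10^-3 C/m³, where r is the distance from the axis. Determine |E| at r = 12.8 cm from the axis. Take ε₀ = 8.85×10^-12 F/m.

Coaxial Gaussian cylinder, radius r = 12.8 cm, length L (r < R).
Integrating ρ over the cross-section to radius r: λ_enc = (2πρ₀/R²) ∫₀^r r'^3 dr' = 2πρ₀ r^4/(4·R²) = 4.217×10^-5 C/m.
By Gauss's law (flux through the curved wall only), E·2πrL = λ_enc L/ε₀.
E = |λ_enc|/(2πε₀r) = (4.217×10^-5)/(2π·8.85×10^-12·0.128) = 5.93×10^6 N/C.

|E| = 5.93e6 N/C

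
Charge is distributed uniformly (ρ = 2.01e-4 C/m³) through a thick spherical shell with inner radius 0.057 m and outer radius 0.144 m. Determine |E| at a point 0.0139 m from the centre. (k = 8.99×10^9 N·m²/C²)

By spherical symmetry E is radial; choose a Gaussian sphere of radius r = 0.0139 m (r < 0.057 m, inside the empty cavity).
No charge is enclosed, so by Gauss's law E·4πr² = 0 ⇒ E = 0.

E = 0 (no enclosed charge)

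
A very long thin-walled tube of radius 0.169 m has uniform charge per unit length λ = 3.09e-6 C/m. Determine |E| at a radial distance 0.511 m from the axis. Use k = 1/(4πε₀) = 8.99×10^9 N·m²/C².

Coaxial Gaussian cylinder, radius r = 0.511 m, length L (r > 0.169 m).
The full line charge is enclosed: λ_enc = 3.09×10^-6 C/m.
Since E is radial and uniform over the curved surface, Φ = E·2πrL = Q_enc/ε₀ = λ_enc L/ε₀.
E = 2k|λ_enc|/r = 2(8.99×10^9)(3.09×10^-6)/(0.511) = 1.09×10^5 N/C.

1.09×10^5 V/m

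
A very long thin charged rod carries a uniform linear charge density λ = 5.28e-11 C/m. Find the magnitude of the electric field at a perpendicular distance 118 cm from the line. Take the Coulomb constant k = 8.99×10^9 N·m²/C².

|E| = 0.805 V/m

By cylindrical symmetry E is radial; use a coaxial Gaussian cylinder of radius 118 cm and length L.
Q_enc = λL, so λ_enc = 5.28×10^-11 C/m.
Since E is radial and uniform over the curved surface, Φ = E·2πrL = Q_enc/ε₀ = λ_enc L/ε₀.
E = 2k|λ_enc|/r = 2(8.99×10^9)(5.28e-11)/(1.18) = 0.805 N/C.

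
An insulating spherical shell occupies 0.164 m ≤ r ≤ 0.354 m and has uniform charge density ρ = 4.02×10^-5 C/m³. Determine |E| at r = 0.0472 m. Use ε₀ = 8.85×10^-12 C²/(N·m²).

Take a concentric spherical Gaussian surface of radius r = 0.0472 m (r < 0.164 m, inside the empty cavity).
Q_enc = 0 (all charge lies at larger r); Gauss's law gives E = 0.

E = 0 (no enclosed charge)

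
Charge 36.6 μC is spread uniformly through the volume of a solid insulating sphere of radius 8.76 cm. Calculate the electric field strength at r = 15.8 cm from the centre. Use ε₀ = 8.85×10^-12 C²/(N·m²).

E ≈ 1.32×10^7 N/C

Symmetry ⇒ E = E(r) r̂. Gaussian sphere of radius r = 15.8 cm (r > R, so the entire charge is enclosed).
Q_enc = 36.6 μC = 3.66e-5 C.
Applying ∮E·dA = Q_enc/ε₀ with Φ = E(4πr²):
E = |Q_enc|/(4πε₀r²) = (3.66×10^-5)/(4π·8.85×10^-12·(0.158)²) = 1.32e7 N/C.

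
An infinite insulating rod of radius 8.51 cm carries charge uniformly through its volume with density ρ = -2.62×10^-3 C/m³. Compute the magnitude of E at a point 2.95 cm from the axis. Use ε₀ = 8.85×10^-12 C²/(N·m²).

Coaxial Gaussian cylinder, radius r = 2.95 cm, length L (r < R).
Charge inside radius r per length L is ρ·πr²·L, so λ_enc = ρπr² = -7.163×10^-6 C/m.
By Gauss's law (flux through the curved wall only), E·2πrL = λ_enc L/ε₀.
E = |λ_enc|/(2πε₀r) = (7.163e-6)/(2π·8.85×10^-12·0.0295) = 4.37×10^6 N/C.

|E| ≈ 4.37×10^6 N/C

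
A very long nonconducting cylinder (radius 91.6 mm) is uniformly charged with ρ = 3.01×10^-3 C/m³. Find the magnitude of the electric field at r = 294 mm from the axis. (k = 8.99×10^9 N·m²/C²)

Take a coaxial cylindrical Gaussian surface of radius r = 294 mm and length L (r > 91.6 mm, full cross-section enclosed).
λ_enc = ρ·πR² = (3.01×10^-3)π(0.0916)² = 7.934e-5 C/m.
By Gauss's law (flux through the curved wall only), E·2πrL = λ_enc L/ε₀.
E = 2k|λ_enc|/r = 2(8.99×10^9)(7.934×10^-5)/(0.294) = 4.85×10^6 N/C.

4.85e6 N/C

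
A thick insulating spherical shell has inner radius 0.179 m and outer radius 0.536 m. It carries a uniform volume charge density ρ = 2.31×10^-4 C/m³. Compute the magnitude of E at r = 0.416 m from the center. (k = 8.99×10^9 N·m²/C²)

Use a concentric Gaussian sphere at r = 0.416 m (within the shell material, 0.179 m < r < 0.536 m).
Only the shell between 0.179 m and r is enclosed: Q_enc = ρ·(4π/3)(r³ − a³) = (2.31×10^-4)·(4π/3)·((0.416)³ − (0.179)³) = 6.411×10^-5 C.
Since E is radial and uniform over the Gaussian sphere, Φ = E·4πr² = Q_enc/ε₀.
E = k|Q_enc|/r² = (8.99×10^9)(6.411×10^-5)/(0.416)² = 3.33e6 N/C.

|E| = 3.33×10^6 N/C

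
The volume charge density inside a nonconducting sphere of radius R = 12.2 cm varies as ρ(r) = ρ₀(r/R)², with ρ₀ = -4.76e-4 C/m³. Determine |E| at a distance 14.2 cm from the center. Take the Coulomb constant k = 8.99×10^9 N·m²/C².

Symmetry ⇒ E = E(r) r̂. Gaussian sphere of radius r = 14.2 cm (r > R, all charge enclosed).
Q_enc = 4π ∫₀^R ρ₀(r'/R)^2 r'² dr' = 4πρ₀R³/5 = -2.172×10^-6 C.
Gauss's law: E·4πr² = Q_enc/ε₀.
E = k|Q_enc|/r² = (8.99×10^9)(2.172×10^-6)/(0.142)² = 9.69×10^5 N/C.

E = 9.69×10^5 N/C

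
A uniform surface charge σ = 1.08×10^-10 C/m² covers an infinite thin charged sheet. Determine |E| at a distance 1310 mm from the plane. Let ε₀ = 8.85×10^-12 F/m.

E ≈ 6.1 N/C

By planar symmetry E is perpendicular to the sheet and uniform; use a Gaussian pillbox with flat faces of area A on each side of the sheet.
Flux Φ = 2EA and Q_enc = σA, so 2EA = σA/ε₀ ⇒ E = |σ|/(2ε₀), independent of distance.
E = |σ|/(2ε₀) = (1.08×10^-10)/(2·8.85×10^-12) = 6.1 N/C.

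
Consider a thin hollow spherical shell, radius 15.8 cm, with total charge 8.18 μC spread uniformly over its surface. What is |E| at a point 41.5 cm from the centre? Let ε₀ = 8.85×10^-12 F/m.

E ≈ 4.27×10^5 V/m

Use a concentric Gaussian sphere at r = 41.5 cm (r > 15.8 cm).
The entire shell is enclosed: Q_enc = 8.18e-6 C.
Since E is radial and uniform over the Gaussian sphere, Φ = E·4πr² = Q_enc/ε₀.
E = |Q_enc|/(4πε₀r²) = (8.18e-6)/(4π·8.85×10^-12·(0.415)²) = 4.27e5 N/C.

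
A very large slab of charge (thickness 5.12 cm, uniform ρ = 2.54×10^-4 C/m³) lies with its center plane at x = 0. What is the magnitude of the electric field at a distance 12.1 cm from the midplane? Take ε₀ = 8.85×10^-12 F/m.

The point |x| = 12.1 cm lies outside the slab (half-thickness 0.0256 m). A symmetric pillbox spanning the full slab encloses Q_enc = ρ·d·A.
Flux = 2EA ⇒ E = |ρ|d/(2ε₀), independent of distance outside.
E = (2.54e-4)(0.0512)/(2·8.85×10^-12) = 7.35×10^5 N/C.

7.35e5 N/C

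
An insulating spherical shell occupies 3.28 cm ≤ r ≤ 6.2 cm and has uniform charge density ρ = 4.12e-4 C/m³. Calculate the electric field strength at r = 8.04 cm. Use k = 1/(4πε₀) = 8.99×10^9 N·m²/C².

4.87×10^5 N/C

Symmetry ⇒ E = E(r) r̂. Gaussian sphere of radius r = 8.04 cm (r > 6.2 cm, enclosing the whole shell).
Q_enc = ρ·(4π/3)(b³ − a³) = (4.12e-4)·(4π/3)·((0.062)³ − (0.0328)³) = 3.504e-7 C.
Since E is radial and uniform over the Gaussian sphere, Φ = E·4πr² = Q_enc/ε₀.
E = k|Q_enc|/r² = (8.99×10^9)(3.504e-7)/(0.0804)² = 4.87×10^5 N/C.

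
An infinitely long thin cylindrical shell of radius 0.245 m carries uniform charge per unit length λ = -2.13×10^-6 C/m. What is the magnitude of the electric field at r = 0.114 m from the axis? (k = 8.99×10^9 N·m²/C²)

|E| = 0 N/C

Take a coaxial cylindrical Gaussian surface of radius r = 0.114 m and length L (r < 0.245 m, inside the shell).
No charge is enclosed, so Gauss's law gives E·2πrL = 0 ⇒ E = 0.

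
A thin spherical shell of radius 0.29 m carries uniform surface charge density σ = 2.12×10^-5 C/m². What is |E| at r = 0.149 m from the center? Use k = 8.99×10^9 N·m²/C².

E = 0 (no enclosed charge)

By spherical symmetry E is radial; choose a Gaussian sphere of radius r = 0.149 m (inside the shell, r < 0.29 m).
All the charge is outside the Gaussian surface: Q_enc = 0, hence E = 0 everywhere inside the shell.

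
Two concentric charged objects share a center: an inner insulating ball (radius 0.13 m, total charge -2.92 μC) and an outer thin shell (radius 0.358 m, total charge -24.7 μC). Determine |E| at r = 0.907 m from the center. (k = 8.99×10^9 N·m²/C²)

Use a concentric Gaussian sphere at r = 0.907 m (r > 0.358 m, enclosing both).
Q_enc = (-2.92 μC) + (-24.7 μC) = -2.762e-5 C.
Gauss's law: E·4πr² = Q_enc/ε₀.
E = k|Q_enc|/r² = (8.99×10^9)(2.762×10^-5)/(0.907)² = 3.02×10^5 N/C.

|E| ≈ 3.02e5 N/C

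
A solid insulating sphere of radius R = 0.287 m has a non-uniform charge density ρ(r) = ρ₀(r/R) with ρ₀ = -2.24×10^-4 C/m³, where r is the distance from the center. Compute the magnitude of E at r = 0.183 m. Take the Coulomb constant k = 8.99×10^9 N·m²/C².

|E| = 7.38e5 N/C

Use a concentric Gaussian sphere at r = 0.183 m (r < R).
Integrate the density: Q_enc = 4π ∫₀^r ρ₀(r'/R)^1 r'² dr' = 4πρ₀ r^4/(4·R) = -2.75×10^-6 C.
By Gauss's law, ∮E·dA = E·4πr² = Q_enc/ε₀.
E = k|Q_enc|/r² = (8.99×10^9)(2.75e-6)/(0.183)² = 7.38×10^5 N/C.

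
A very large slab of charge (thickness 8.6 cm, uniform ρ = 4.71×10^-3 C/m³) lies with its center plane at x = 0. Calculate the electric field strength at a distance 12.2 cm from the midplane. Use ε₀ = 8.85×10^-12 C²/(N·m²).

The point |x| = 12.2 cm lies outside the slab (half-thickness 0.043 m). A symmetric pillbox spanning the full slab encloses Q_enc = ρ·d·A.
Flux = 2EA ⇒ E = |ρ|d/(2ε₀), independent of distance outside.
E = (4.71×10^-3)(0.086)/(2·8.85×10^-12) = 2.29×10^7 N/C.

2.29×10^7 N/C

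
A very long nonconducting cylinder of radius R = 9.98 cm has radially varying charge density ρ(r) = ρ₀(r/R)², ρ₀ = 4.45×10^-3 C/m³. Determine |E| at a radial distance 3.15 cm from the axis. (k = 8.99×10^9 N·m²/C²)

E ≈ 3.94e5 V/m

Coaxial Gaussian cylinder, radius r = 3.15 cm, length L (r < R).
λ_enc = ∫₀^r ρ(r')·2πr' dr' = (2πρ₀/R²)·r^4/4 = 6.91×10^-7 C/m.
Applying ∮E·dA = Q_enc/ε₀ with the end caps contributing no flux:
E = 2k|λ_enc|/r = 2(8.99×10^9)(6.91×10^-7)/(0.0315) = 3.94×10^5 N/C.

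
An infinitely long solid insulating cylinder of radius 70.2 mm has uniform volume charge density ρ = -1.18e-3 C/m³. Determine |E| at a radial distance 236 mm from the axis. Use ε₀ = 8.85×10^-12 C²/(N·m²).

E = 1.39e6 V/m

Coaxial Gaussian cylinder, radius r = 236 mm, length L (r > 70.2 mm, full cross-section enclosed).
λ_enc = ρ·πR² = (-1.18×10^-3)π(0.0702)² = -1.827e-5 C/m.
By Gauss's law (flux through the curved wall only), E·2πrL = λ_enc L/ε₀.
E = |λ_enc|/(2πε₀r) = (1.827×10^-5)/(2π·8.85×10^-12·0.236) = 1.39×10^6 N/C.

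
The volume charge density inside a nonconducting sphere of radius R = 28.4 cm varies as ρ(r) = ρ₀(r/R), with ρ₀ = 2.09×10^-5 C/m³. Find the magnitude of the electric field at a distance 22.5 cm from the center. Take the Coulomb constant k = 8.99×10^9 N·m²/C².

1.05e5 V/m

By spherical symmetry E is radial; choose a Gaussian sphere of radius r = 22.5 cm (r < R).
Integrate the density: Q_enc = 4π ∫₀^r ρ₀(r'/R)^1 r'² dr' = 4πρ₀ r^4/(4·R) = 5.925×10^-7 C.
Applying ∮E·dA = Q_enc/ε₀ with Φ = E(4πr²):
E = k|Q_enc|/r² = (8.99×10^9)(5.925e-7)/(0.225)² = 1.05×10^5 N/C.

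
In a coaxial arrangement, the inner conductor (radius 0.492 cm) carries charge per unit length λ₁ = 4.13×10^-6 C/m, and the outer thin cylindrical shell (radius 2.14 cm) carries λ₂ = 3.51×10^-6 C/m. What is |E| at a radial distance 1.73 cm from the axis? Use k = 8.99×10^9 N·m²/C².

Coaxial Gaussian cylinder, radius r = 1.73 cm, length L (between the conductors, 0.492 cm < r < 2.14 cm).
The shell at 2.14 cm lies outside the Gaussian surface, so λ_enc = λ₁ = 4.13e-6 C/m.
By Gauss's law (flux through the curved wall only), E·2πrL = λ_enc L/ε₀.
E = 2k|λ_enc|/r = 2(8.99×10^9)(4.13e-6)/(0.0173) = 4.29e6 N/C.

|E| = 4.29×10^6 V/m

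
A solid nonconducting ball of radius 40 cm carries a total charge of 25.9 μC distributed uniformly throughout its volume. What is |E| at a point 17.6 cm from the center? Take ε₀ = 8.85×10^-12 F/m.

6.40×10^5 V/m

Symmetry ⇒ E = E(r) r̂. Gaussian sphere of radius r = 17.6 cm (r < R).
Only the charge within r is enclosed: Q_enc = Q·(r/R)³ = (25.9 μC)·(17.6 cm/40 cm)³ = 2.206×10^-6 C.
Applying ∮E·dA = Q_enc/ε₀ with Φ = E(4πr²):
E = |Q_enc|/(4πε₀r²) = (2.206e-6)/(4π·8.85×10^-12·(0.176)²) = 6.40×10^5 N/C.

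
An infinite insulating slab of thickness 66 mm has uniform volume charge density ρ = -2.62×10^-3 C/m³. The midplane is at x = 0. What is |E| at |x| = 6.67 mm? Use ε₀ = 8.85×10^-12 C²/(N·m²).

1.97×10^6 V/m

By symmetry E is perpendicular to the slab. A Gaussian pillbox from −6.67 mm to +6.67 mm (face area A) lies entirely within the slab.
Q_enc = ρ·(2x)·A and flux = 2EA, so 2EA = 2ρxA/ε₀ ⇒ E = |ρ|x/ε₀.
E = (2.62×10^-3)(0.00667)/(8.85×10^-12) = 1.97×10^6 N/C.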